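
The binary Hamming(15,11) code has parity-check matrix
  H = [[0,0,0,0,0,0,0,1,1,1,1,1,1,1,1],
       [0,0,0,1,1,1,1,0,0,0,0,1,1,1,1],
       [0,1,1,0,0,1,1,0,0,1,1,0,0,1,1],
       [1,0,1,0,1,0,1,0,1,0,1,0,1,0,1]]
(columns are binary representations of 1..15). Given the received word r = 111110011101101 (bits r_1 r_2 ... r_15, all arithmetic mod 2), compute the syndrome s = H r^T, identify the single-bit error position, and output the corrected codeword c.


s = (0, 1, 0, 0)^T, error position = 4, corrected codeword c = 111010011101101

Compute s = H r^T mod 2 one row at a time:
  s_1 = 1 + 1 + 1 + 0 + 1 + 1 + 0 + 1 = 6 ≡ 0 (mod 2).
  s_2 = 1 + 1 + 0 + 0 + 1 + 1 + 0 + 1 = 5 ≡ 1 (mod 2).
  s_3 = 1 + 1 + 0 + 0 + 1 + 0 + 0 + 1 = 4 ≡ 0 (mod 2).
  s_4 = 1 + 1 + 1 + 0 + 1 + 0 + 1 + 1 = 6 ≡ 0 (mod 2).
s = (0, 1, 0, 0)^T — this equals column 4 of H (binary 0100), so error is at position 4.
Correct: flip bit 4 of r = 111110011101101 to get c = 111010011101101.


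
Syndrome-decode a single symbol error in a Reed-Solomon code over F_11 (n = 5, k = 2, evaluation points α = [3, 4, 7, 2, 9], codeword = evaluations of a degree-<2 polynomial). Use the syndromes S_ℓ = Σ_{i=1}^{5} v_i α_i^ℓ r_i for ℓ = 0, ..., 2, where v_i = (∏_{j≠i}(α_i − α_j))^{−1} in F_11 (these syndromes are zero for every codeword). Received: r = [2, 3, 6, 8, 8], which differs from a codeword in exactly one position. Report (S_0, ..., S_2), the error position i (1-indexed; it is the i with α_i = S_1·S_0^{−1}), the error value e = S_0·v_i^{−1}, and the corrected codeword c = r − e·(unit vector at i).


S = (10, 9, 7), error at position 4, error magnitude e = 7, c = [2, 3, 6, 1, 8].

Step 1: column multipliers v_i = (∏_{j≠i}(α_i − α_j))^{−1} mod 11.
  i = 1 (α = 3): (3−4)(3−7)(3−2)(3−9) = (−1)·(−4)·1·(−6) = −24 ≡ 9, so v_1 = 9^{−1} = 5 (mod 11).
  i = 2 (α = 4): (4−3)(4−7)(4−2)(4−9) = 1·(−3)·2·(−5) = 30 ≡ 8, so v_2 = 8^{−1} = 7 (mod 11).
  i = 3 (α = 7): (7−3)(7−4)(7−2)(7−9) = 4·3·5·(−2) = −120 ≡ 1, so v_3 = 1^{−1} = 1 (mod 11).
  i = 4 (α = 2): (2−3)(2−4)(2−7)(2−9) = (−1)·(−2)·(−5)·(−7) = 70 ≡ 4, so v_4 = 4^{−1} = 3 (mod 11).
  i = 5 (α = 9): (9−3)(9−4)(9−7)(9−2) = 6·5·2·7 = 420 ≡ 2, so v_5 = 2^{−1} = 6 (mod 11).
  v = [5, 7, 1, 3, 6].
Step 2: syndromes of r = [2, 3, 6, 8, 8] (all sums mod 11).
  S_0 = Σ v_i r_i = 5·2 + 7·3 + 1·6 + 3·8 + 6·8 = 109 ≡ 10.
  S_1 = Σ v_i α_i r_i = 5·3·2 + 7·4·3 + 1·7·6 + 3·2·8 + 6·9·8 = 636 ≡ 9.
  α_i^2 mod 11 = [9, 5, 5, 4, 4].
  S_2 = Σ v_i α_i^2 r_i = 5·9·2 + 7·5·3 + 1·5·6 + 3·4·8 + 6·4·8 = 513 ≡ 7.
  S = (10, 9, 7) ≠ 0, so r is not a codeword (an error is present).
Step 3: locate the error. For a single error e at position i, S_ℓ = v_i·e·α_i^ℓ, so α_err = S_1/S_0.
  S_0^{−1} = 10^{−1} = 10 (mod 11), so α_err = 9·10 = 90 ≡ 2 = α_4. Error position i = 4.
  Consistency check: S_2/S_1 = 7·5 = 35 ≡ 2 = α_err ✓ (single-error assumption holds).
Step 4: error magnitude e = S_0/v_4 = S_0·∏_{j≠4}(α_4 − α_j) = 10·4 = 40 ≡ 7 (mod 11).
Step 5: correct position 4: c_4 = r_4 − e = 8 − 7 ≡ 1 (mod 11). Hence c = [2, 3, 6, 1, 8].
  Check: interpolating c through the α_i gives m(x) = 10 + 1·x (degree < 2) with m(α_i) = c_i for every i, so c is indeed a codeword.


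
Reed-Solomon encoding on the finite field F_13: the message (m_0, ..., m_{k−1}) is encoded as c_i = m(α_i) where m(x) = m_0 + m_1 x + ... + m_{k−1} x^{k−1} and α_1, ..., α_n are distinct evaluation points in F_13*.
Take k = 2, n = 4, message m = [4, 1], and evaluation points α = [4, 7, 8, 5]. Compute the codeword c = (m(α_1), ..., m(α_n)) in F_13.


c = [8, 11, 12, 9]

Message polynomial: m(x) = 4 + 1·x (mod 13).
For each evaluation point α_i, compute m(α_i) mod 13:
  α_1 = 4: Horner steps 1 → 8, so m(4) = 8.
  α_2 = 7: Horner steps 1 → 11, so m(7) = 11.
  α_3 = 8: Horner steps 1 → 12, so m(8) = 12.
  α_4 = 5: Horner steps 1 → 9, so m(5) = 9.
Codeword c = [8, 11, 12, 9] ∈ F_13^4.


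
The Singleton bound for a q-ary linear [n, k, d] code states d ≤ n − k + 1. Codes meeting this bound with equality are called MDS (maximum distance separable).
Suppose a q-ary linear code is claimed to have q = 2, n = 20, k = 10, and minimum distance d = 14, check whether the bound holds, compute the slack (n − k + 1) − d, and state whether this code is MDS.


Singleton RHS = n − k + 1 = 11, slack = -3, bound violated (no such code; not MDS).

Singleton bound: d ≤ n − k + 1.
Here n = 20, k = 10, so n − k + 1 = 11.
Given d = 14, check d ≤ 11: NO.
Slack = (n − k + 1) − d = -3.
The slack is negative: d = 14 exceeds n − k + 1 = 11 by 3, so the Singleton bound is violated and no linear [20, 10, 14]_2 code can exist. In particular it is not MDS (MDS requires d = n − k + 1 exactly).
Description: the claimed parameters are [20, 10, 14]_2; such a code would be impossible (violates the Singleton bound).


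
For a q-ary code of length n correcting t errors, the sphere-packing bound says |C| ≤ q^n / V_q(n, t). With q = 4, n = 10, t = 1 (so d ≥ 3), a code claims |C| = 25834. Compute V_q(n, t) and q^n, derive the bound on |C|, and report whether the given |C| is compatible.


V_q(n, t) = 31, q^n = 1048576, Hamming bound = 33825, |C| = 25834 ≤ bound (satisfied).

Step 1: Compute V_q(n, t) = Σ_{j=0}^1 C(n, j) (q−1)^j.
  j = 0: C(10,0)·(3)^0 = 1·1 = 1.
  j = 1: C(10,1)·(3)^1 = 10·3 = 30.
  V_q(n, t) = 1 + 30 = 31.
Step 2: q^n = 4^10 = 1048576.
Step 3: Hamming bound ⌊q^n / V_q(n,t)⌋ = ⌊1048576/31⌋ = 33825.
Step 4: Compare |C| = 25834 to 33825: satisfied.
The claimed |C| lies below the Hamming bound.


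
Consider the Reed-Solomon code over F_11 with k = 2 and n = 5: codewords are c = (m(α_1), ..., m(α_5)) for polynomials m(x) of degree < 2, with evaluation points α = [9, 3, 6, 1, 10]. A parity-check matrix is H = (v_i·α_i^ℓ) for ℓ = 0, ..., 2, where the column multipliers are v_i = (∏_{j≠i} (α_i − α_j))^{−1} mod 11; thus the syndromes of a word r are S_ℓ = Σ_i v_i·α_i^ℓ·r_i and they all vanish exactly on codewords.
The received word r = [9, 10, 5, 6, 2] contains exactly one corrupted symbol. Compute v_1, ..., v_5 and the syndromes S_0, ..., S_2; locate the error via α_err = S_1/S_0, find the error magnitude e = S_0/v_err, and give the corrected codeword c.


S = (2, 7, 8), error at position 1, error magnitude e = 9, c = [0, 10, 5, 6, 2].

Step 1: column multipliers v_i = (∏_{j≠i}(α_i − α_j))^{−1} mod 11.
  i = 1 (α = 9): (9−3)(9−6)(9−1)(9−10) = 6·3·8·(−1) = −144 ≡ 10, so v_1 = 10^{−1} = 10 (mod 11).
  i = 2 (α = 3): (3−9)(3−6)(3−1)(3−10) = (−6)·(−3)·2·(−7) = −252 ≡ 1, so v_2 = 1^{−1} = 1 (mod 11).
  i = 3 (α = 6): (6−9)(6−3)(6−1)(6−10) = (−3)·3·5·(−4) = 180 ≡ 4, so v_3 = 4^{−1} = 3 (mod 11).
  i = 4 (α = 1): (1−9)(1−3)(1−6)(1−10) = (−8)·(−2)·(−5)·(−9) = 720 ≡ 5, so v_4 = 5^{−1} = 9 (mod 11).
  i = 5 (α = 10): (10−9)(10−3)(10−6)(10−1) = 1·7·4·9 = 252 ≡ 10, so v_5 = 10^{−1} = 10 (mod 11).
  v = [10, 1, 3, 9, 10].
Step 2: syndromes of r = [9, 10, 5, 6, 2] (all sums mod 11).
  S_0 = Σ v_i r_i = 10·9 + 1·10 + 3·5 + 9·6 + 10·2 = 189 ≡ 2.
  S_1 = Σ v_i α_i r_i = 10·9·9 + 1·3·10 + 3·6·5 + 9·1·6 + 10·10·2 = 1184 ≡ 7.
  α_i^2 mod 11 = [4, 9, 3, 1, 1].
  S_2 = Σ v_i α_i^2 r_i = 10·4·9 + 1·9·10 + 3·3·5 + 9·1·6 + 10·1·2 = 569 ≡ 8.
  S = (2, 7, 8) ≠ 0, so r is not a codeword (an error is present).
Step 3: locate the error. For a single error e at position i, S_ℓ = v_i·e·α_i^ℓ, so α_err = S_1/S_0.
  S_0^{−1} = 2^{−1} = 6 (mod 11), so α_err = 7·6 = 42 ≡ 9 = α_1. Error position i = 1.
  Consistency check: S_2/S_1 = 8·8 = 64 ≡ 9 = α_err ✓ (single-error assumption holds).
Step 4: error magnitude e = S_0/v_1 = S_0·∏_{j≠1}(α_1 − α_j) = 2·10 = 20 ≡ 9 (mod 11).
Step 5: correct position 1: c_1 = r_1 − e = 9 − 9 ≡ 0 (mod 11). Hence c = [0, 10, 5, 6, 2].
  Check: interpolating c through the α_i gives m(x) = 4 + 2·x (degree < 2) with m(α_i) = c_i for every i, so c is indeed a codeword.


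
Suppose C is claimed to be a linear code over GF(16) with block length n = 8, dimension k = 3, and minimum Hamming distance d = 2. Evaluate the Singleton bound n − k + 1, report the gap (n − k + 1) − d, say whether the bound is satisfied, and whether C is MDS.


Singleton RHS = n − k + 1 = 6, slack = 4, bound satisfied, not MDS.

Singleton bound: d ≤ n − k + 1.
Here n = 8, k = 3, so n − k + 1 = 6.
Given d = 2, check d ≤ 6: YES.
Slack = (n − k + 1) − d = 4.
The code is NOT MDS (slack = 4 > 0).
Description: the claimed parameters are [8, 3, 2]_16; such a code would be non-MDS.


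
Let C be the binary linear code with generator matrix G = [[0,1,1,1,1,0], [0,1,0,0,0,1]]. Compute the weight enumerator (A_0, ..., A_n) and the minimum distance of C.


Weight distribution: A_0 = 1, A_2 = 1, A_4 = 2. Minimum distance d = 2.

Enumerate all 2^2 = 4 messages m ∈ F_2^2.
For each, compute codeword c = mG in F_2^6, then tally its weight.
  m = 00 → c = 000000, weight = 0.
  m = 10 → c = 011110, weight = 4.
  m = 01 → c = 010001, weight = 2.
  m = 11 → c = 001111, weight = 4.
Tally weights:
  weight 0: 1 codewords.
  weight 2: 1 codewords.
  weight 4: 2 codewords.
Minimum distance d = smallest w > 0 with A_w > 0 = 2.
Sanity: Σ A_w = 4 = 2^2 = 4 ✓.


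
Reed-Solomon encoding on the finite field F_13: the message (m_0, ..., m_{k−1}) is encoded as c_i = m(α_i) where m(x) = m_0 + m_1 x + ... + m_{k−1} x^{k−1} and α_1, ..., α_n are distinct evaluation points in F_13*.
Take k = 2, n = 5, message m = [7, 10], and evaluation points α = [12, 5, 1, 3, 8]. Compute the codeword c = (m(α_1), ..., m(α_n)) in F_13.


c = [10, 5, 4, 11, 9]

Message polynomial: m(x) = 7 + 10·x (mod 13).
For each evaluation point α_i, compute m(α_i) mod 13:
  α_1 = 12: Horner steps 10 → 10, so m(12) = 10.
  α_2 = 5: Horner steps 10 → 5, so m(5) = 5.
  α_3 = 1: Horner steps 10 → 4, so m(1) = 4.
  α_4 = 3: Horner steps 10 → 11, so m(3) = 11.
  α_5 = 8: Horner steps 10 → 9, so m(8) = 9.
Codeword c = [10, 5, 4, 11, 9] ∈ F_13^5.


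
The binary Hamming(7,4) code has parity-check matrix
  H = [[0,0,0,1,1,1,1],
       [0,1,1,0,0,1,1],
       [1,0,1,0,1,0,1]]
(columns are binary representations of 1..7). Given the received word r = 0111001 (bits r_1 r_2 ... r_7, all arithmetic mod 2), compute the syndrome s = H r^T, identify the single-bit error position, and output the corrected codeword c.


s = (0, 1, 0)^T, error position = 2, corrected codeword c = 0011001

Compute s = H r^T mod 2 one row at a time:
  s_1 = 1 + 0 + 0 + 1 = 2 ≡ 0 (mod 2).
  s_2 = 1 + 1 + 0 + 1 = 3 ≡ 1 (mod 2).
  s_3 = 0 + 1 + 0 + 1 = 2 ≡ 0 (mod 2).
s = (0, 1, 0)^T — this equals column 2 of H (binary 010), so error is at position 2.
Correct: flip bit 2 of r = 0111001 to get c = 0011001.


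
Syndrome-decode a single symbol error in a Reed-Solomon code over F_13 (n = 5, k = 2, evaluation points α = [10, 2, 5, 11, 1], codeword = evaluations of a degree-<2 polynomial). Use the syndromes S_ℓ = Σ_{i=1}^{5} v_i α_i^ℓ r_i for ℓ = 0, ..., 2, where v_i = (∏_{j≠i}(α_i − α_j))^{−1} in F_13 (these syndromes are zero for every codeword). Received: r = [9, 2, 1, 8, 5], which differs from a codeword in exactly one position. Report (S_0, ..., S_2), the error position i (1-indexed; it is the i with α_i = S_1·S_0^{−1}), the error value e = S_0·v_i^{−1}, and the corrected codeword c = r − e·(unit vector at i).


S = (10, 7, 1), error at position 2, error magnitude e = 11, c = [9, 4, 1, 8, 5].

Step 1: column multipliers v_i = (∏_{j≠i}(α_i − α_j))^{−1} mod 13.
  i = 1 (α = 10): (10−2)(10−5)(10−11)(10−1) = 8·5·(−1)·9 = −360 ≡ 4, so v_1 = 4^{−1} = 10 (mod 13).
  i = 2 (α = 2): (2−10)(2−5)(2−11)(2−1) = (−8)·(−3)·(−9)·1 = −216 ≡ 5, so v_2 = 5^{−1} = 8 (mod 13).
  i = 3 (α = 5): (5−10)(5−2)(5−11)(5−1) = (−5)·3·(−6)·4 = 360 ≡ 9, so v_3 = 9^{−1} = 3 (mod 13).
  i = 4 (α = 11): (11−10)(11−2)(11−5)(11−1) = 1·9·6·10 = 540 ≡ 7, so v_4 = 7^{−1} = 2 (mod 13).
  i = 5 (α = 1): (1−10)(1−2)(1−5)(1−11) = (−9)·(−1)·(−4)·(−10) = 360 ≡ 9, so v_5 = 9^{−1} = 3 (mod 13).
  v = [10, 8, 3, 2, 3].
Step 2: syndromes of r = [9, 2, 1, 8, 5] (all sums mod 13).
  S_0 = Σ v_i r_i = 10·9 + 8·2 + 3·1 + 2·8 + 3·5 = 140 ≡ 10.
  S_1 = Σ v_i α_i r_i = 10·10·9 + 8·2·2 + 3·5·1 + 2·11·8 + 3·1·5 = 1138 ≡ 7.
  α_i^2 mod 13 = [9, 4, 12, 4, 1].
  S_2 = Σ v_i α_i^2 r_i = 10·9·9 + 8·4·2 + 3·12·1 + 2·4·8 + 3·1·5 = 989 ≡ 1.
  S = (10, 7, 1) ≠ 0, so r is not a codeword (an error is present).
Step 3: locate the error. For a single error e at position i, S_ℓ = v_i·e·α_i^ℓ, so α_err = S_1/S_0.
  S_0^{−1} = 10^{−1} = 4 (mod 13), so α_err = 7·4 = 28 ≡ 2 = α_2. Error position i = 2.
  Consistency check: S_2/S_1 = 1·2 = 2 ≡ 2 = α_err ✓ (single-error assumption holds).
Step 4: error magnitude e = S_0/v_2 = S_0·∏_{j≠2}(α_2 − α_j) = 10·5 = 50 ≡ 11 (mod 13).
Step 5: correct position 2: c_2 = r_2 − e = 2 − 11 ≡ 4 (mod 13). Hence c = [9, 4, 1, 8, 5].
  Check: interpolating c through the α_i gives m(x) = 6 + 12·x (degree < 2) with m(α_i) = c_i for every i, so c is indeed a codeword.


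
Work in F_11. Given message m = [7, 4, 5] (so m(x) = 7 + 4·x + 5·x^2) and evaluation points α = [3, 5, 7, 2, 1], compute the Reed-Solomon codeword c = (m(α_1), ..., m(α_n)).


c = [9, 9, 5, 2, 5]

Message polynomial: m(x) = 7 + 4·x + 5·x^2 (mod 11).
For each evaluation point α_i, compute m(α_i) mod 11:
  α_1 = 3: Horner steps 5 → 8 → 9, so m(3) = 9.
  α_2 = 5: Horner steps 5 → 7 → 9, so m(5) = 9.
  α_3 = 7: Horner steps 5 → 6 → 5, so m(7) = 5.
  α_4 = 2: Horner steps 5 → 3 → 2, so m(2) = 2.
  α_5 = 1: Horner steps 5 → 9 → 5, so m(1) = 5.
Codeword c = [9, 9, 5, 2, 5] ∈ F_11^5.


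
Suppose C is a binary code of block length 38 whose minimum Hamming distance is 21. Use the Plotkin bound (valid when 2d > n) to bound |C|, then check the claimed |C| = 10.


Plotkin bound M ≤ 10; given |C| = 10 ≤ bound (satisfied).

Check applicability: 2d = 42, n = 38.
2d − n = 4 > 0, so Plotkin applies.
Compute d/(2d−n) = 21/4 ≈ 5.2500.
⌊d/(2d−n)⌋ = 5.
Plotkin bound: M ≤ 2·5 = 10.
Given |C| = 10, check: satisfied.
This |C| is at the Plotkin bound.


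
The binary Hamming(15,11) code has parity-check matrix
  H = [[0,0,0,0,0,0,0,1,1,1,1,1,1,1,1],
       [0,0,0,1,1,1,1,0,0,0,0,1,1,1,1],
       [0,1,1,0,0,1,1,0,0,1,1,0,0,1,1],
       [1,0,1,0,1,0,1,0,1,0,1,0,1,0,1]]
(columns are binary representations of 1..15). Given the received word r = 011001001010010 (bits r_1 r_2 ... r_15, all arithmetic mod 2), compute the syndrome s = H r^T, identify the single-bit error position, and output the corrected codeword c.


s = (1, 0, 1, 1)^T, error position = 11, corrected codeword c = 011001001000010

Compute s = H r^T mod 2 one row at a time:
  s_1 = 0 + 1 + 0 + 1 + 0 + 0 + 1 + 0 = 3 ≡ 1 (mod 2).
  s_2 = 0 + 0 + 1 + 0 + 0 + 0 + 1 + 0 = 2 ≡ 0 (mod 2).
  s_3 = 1 + 1 + 1 + 0 + 0 + 1 + 1 + 0 = 5 ≡ 1 (mod 2).
  s_4 = 0 + 1 + 0 + 0 + 1 + 1 + 0 + 0 = 3 ≡ 1 (mod 2).
s = (1, 0, 1, 1)^T — this equals column 11 of H (binary 1011), so error is at position 11.
Correct: flip bit 11 of r = 011001001010010 to get c = 011001001000010.


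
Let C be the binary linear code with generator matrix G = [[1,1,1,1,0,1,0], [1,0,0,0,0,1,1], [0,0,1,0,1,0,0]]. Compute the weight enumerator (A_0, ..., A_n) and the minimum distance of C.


Weight distribution: A_0 = 1, A_2 = 1, A_3 = 1, A_4 = 2, A_5 = 3. Minimum distance d = 2.

Enumerate all 2^3 = 8 messages m ∈ F_2^3.
For each, compute codeword c = mG in F_2^7, then tally its weight.
  m = 000 → c = 0000000, weight = 0.
  m = 100 → c = 1111010, weight = 5.
  m = 010 → c = 1000011, weight = 3.
  m = 110 → c = 0111001, weight = 4.
  m = 001 → c = 0010100, weight = 2.
  m = 101 → c = 1101110, weight = 5.
  m = 011 → c = 1010111, weight = 5.
  m = 111 → c = 0101101, weight = 4.
Tally weights:
  weight 0: 1 codewords.
  weight 2: 1 codewords.
  weight 3: 1 codewords.
  weight 4: 2 codewords.
  weight 5: 3 codewords.
Minimum distance d = smallest w > 0 with A_w > 0 = 2.
Sanity: Σ A_w = 8 = 2^3 = 8 ✓.


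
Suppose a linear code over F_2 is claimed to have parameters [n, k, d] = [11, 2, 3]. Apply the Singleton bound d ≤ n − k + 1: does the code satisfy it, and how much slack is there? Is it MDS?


Singleton RHS = n − k + 1 = 10, slack = 7, bound satisfied, not MDS.

Singleton bound: d ≤ n − k + 1.
Here n = 11, k = 2, so n − k + 1 = 10.
Given d = 3, check d ≤ 10: YES.
Slack = (n − k + 1) − d = 7.
The code is NOT MDS (slack = 7 > 0).
Description: the claimed parameters are [11, 2, 3]_2; such a code would be non-MDS.


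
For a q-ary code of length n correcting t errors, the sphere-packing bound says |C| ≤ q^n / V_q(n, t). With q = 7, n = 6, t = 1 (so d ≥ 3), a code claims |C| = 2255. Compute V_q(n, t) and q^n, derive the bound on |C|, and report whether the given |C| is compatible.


V_q(n, t) = 37, q^n = 117649, Hamming bound = 3179, |C| = 2255 ≤ bound (satisfied).

Step 1: Compute V_q(n, t) = Σ_{j=0}^1 C(n, j) (q−1)^j.
  j = 0: C(6,0)·(6)^0 = 1·1 = 1.
  j = 1: C(6,1)·(6)^1 = 6·6 = 36.
  V_q(n, t) = 1 + 36 = 37.
Step 2: q^n = 7^6 = 117649.
Step 3: Hamming bound ⌊q^n / V_q(n,t)⌋ = ⌊117649/37⌋ = 3179.
Step 4: Compare |C| = 2255 to 3179: satisfied.
The claimed |C| lies below the Hamming bound.


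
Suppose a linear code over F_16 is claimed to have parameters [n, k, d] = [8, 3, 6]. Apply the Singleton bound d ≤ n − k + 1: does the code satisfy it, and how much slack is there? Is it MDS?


Singleton RHS = n − k + 1 = 6, slack = 0, bound satisfied, MDS.

Singleton bound: d ≤ n − k + 1.
Here n = 8, k = 3, so n − k + 1 = 6.
Given d = 6, check d ≤ 6: YES.
Slack = (n − k + 1) − d = 0.
The code is MDS (slack = 0).
Description: the claimed parameters are [8, 3, 6]_16; such a code would be MDS (meets Singleton bound).


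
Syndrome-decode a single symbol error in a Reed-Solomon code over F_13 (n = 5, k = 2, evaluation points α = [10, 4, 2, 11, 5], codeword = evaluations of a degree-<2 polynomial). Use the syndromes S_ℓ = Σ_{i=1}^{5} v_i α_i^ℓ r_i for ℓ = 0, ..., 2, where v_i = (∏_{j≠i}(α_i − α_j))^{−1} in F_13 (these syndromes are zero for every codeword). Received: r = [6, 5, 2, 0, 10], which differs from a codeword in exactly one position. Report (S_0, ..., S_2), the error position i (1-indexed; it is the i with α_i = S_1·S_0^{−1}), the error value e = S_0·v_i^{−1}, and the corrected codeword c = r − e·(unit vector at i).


S = (4, 3, 12), error at position 2, error magnitude e = 2, c = [6, 3, 2, 0, 10].

Step 1: column multipliers v_i = (∏_{j≠i}(α_i − α_j))^{−1} mod 13.
  i = 1 (α = 10): (10−4)(10−2)(10−11)(10−5) = 6·8·(−1)·5 = −240 ≡ 7, so v_1 = 7^{−1} = 2 (mod 13).
  i = 2 (α = 4): (4−10)(4−2)(4−11)(4−5) = (−6)·2·(−7)·(−1) = −84 ≡ 7, so v_2 = 7^{−1} = 2 (mod 13).
  i = 3 (α = 2): (2−10)(2−4)(2−11)(2−5) = (−8)·(−2)·(−9)·(−3) = 432 ≡ 3, so v_3 = 3^{−1} = 9 (mod 13).
  i = 4 (α = 11): (11−10)(11−4)(11−2)(11−5) = 1·7·9·6 = 378 ≡ 1, so v_4 = 1^{−1} = 1 (mod 13).
  i = 5 (α = 5): (5−10)(5−4)(5−2)(5−11) = (−5)·1·3·(−6) = 90 ≡ 12, so v_5 = 12^{−1} = 12 (mod 13).
  v = [2, 2, 9, 1, 12].
Step 2: syndromes of r = [6, 5, 2, 0, 10] (all sums mod 13).
  S_0 = Σ v_i r_i = 2·6 + 2·5 + 9·2 + 1·0 + 12·10 = 160 ≡ 4.
  S_1 = Σ v_i α_i r_i = 2·10·6 + 2·4·5 + 9·2·2 + 1·11·0 + 12·5·10 = 796 ≡ 3.
  α_i^2 mod 13 = [9, 3, 4, 4, 12].
  S_2 = Σ v_i α_i^2 r_i = 2·9·6 + 2·3·5 + 9·4·2 + 1·4·0 + 12·12·10 = 1650 ≡ 12.
  S = (4, 3, 12) ≠ 0, so r is not a codeword (an error is present).
Step 3: locate the error. For a single error e at position i, S_ℓ = v_i·e·α_i^ℓ, so α_err = S_1/S_0.
  S_0^{−1} = 4^{−1} = 10 (mod 13), so α_err = 3·10 = 30 ≡ 4 = α_2. Error position i = 2.
  Consistency check: S_2/S_1 = 12·9 = 108 ≡ 4 = α_err ✓ (single-error assumption holds).
Step 4: error magnitude e = S_0/v_2 = S_0·∏_{j≠2}(α_2 − α_j) = 4·7 = 28 ≡ 2 (mod 13).
Step 5: correct position 2: c_2 = r_2 − e = 5 − 2 ≡ 3 (mod 13). Hence c = [6, 3, 2, 0, 10].
  Check: interpolating c through the α_i gives m(x) = 1 + 7·x (degree < 2) with m(α_i) = c_i for every i, so c is indeed a codeword.


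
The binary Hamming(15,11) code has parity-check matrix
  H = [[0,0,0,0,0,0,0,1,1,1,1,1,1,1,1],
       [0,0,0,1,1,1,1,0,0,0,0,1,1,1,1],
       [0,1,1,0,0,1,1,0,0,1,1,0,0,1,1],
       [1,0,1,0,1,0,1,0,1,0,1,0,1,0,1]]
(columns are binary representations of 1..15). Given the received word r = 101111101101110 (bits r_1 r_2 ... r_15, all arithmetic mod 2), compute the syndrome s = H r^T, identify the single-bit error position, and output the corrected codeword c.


s = (1, 1, 1, 0)^T, error position = 14, corrected codeword c = 101111101101100

Compute s = H r^T mod 2 one row at a time:
  s_1 = 0 + 1 + 1 + 0 + 1 + 1 + 1 + 0 = 5 ≡ 1 (mod 2).
  s_2 = 1 + 1 + 1 + 1 + 1 + 1 + 1 + 0 = 7 ≡ 1 (mod 2).
  s_3 = 0 + 1 + 1 + 1 + 1 + 0 + 1 + 0 = 5 ≡ 1 (mod 2).
  s_4 = 1 + 1 + 1 + 1 + 1 + 0 + 1 + 0 = 6 ≡ 0 (mod 2).
s = (1, 1, 1, 0)^T — this equals column 14 of H (binary 1110), so error is at position 14.
Correct: flip bit 14 of r = 101111101101110 to get c = 101111101101100.


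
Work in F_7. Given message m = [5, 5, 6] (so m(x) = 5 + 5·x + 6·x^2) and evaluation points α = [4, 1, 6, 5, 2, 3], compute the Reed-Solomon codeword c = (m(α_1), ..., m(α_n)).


c = [2, 2, 6, 5, 4, 4]

Message polynomial: m(x) = 5 + 5·x + 6·x^2 (mod 7).
For each evaluation point α_i, compute m(α_i) mod 7:
  α_1 = 4: Horner steps 6 → 1 → 2, so m(4) = 2.
  α_2 = 1: Horner steps 6 → 4 → 2, so m(1) = 2.
  α_3 = 6: Horner steps 6 → 6 → 6, so m(6) = 6.
  α_4 = 5: Horner steps 6 → 0 → 5, so m(5) = 5.
  α_5 = 2: Horner steps 6 → 3 → 4, so m(2) = 4.
  α_6 = 3: Horner steps 6 → 2 → 4, so m(3) = 4.
Codeword c = [2, 2, 6, 5, 4, 4] ∈ F_7^6.


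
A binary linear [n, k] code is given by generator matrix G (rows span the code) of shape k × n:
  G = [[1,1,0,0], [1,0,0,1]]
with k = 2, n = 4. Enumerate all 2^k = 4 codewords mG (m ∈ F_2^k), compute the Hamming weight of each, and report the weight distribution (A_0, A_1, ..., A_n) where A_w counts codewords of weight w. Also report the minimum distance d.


Weight distribution: A_0 = 1, A_2 = 3. Minimum distance d = 2.

Enumerate all 2^2 = 4 messages m ∈ F_2^2.
For each, compute codeword c = mG in F_2^4, then tally its weight.
  m = 00 → c = 0000, weight = 0.
  m = 10 → c = 1100, weight = 2.
  m = 01 → c = 1001, weight = 2.
  m = 11 → c = 0101, weight = 2.
Tally weights:
  weight 0: 1 codewords.
  weight 2: 3 codewords.
Minimum distance d = smallest w > 0 with A_w > 0 = 2.
Sanity: Σ A_w = 4 = 2^2 = 4 ✓.


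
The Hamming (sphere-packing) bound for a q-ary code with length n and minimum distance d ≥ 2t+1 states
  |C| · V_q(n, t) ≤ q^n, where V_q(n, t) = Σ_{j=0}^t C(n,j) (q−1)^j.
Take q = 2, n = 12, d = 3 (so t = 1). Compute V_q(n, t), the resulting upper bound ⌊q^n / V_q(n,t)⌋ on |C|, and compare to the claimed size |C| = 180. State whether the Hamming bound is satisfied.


V_q(n, t) = 13, q^n = 4096, Hamming bound = 315, |C| = 180 ≤ bound (satisfied).

Step 1: Compute V_q(n, t) = Σ_{j=0}^1 C(n, j) (q−1)^j.
  j = 0: C(12,0)·(1)^0 = 1·1 = 1.
  j = 1: C(12,1)·(1)^1 = 12·1 = 12.
  V_q(n, t) = 1 + 12 = 13.
Step 2: q^n = 2^12 = 4096.
Step 3: Hamming bound ⌊q^n / V_q(n,t)⌋ = ⌊4096/13⌋ = 315.
Step 4: Compare |C| = 180 to 315: satisfied.
The claimed |C| lies below the Hamming bound.


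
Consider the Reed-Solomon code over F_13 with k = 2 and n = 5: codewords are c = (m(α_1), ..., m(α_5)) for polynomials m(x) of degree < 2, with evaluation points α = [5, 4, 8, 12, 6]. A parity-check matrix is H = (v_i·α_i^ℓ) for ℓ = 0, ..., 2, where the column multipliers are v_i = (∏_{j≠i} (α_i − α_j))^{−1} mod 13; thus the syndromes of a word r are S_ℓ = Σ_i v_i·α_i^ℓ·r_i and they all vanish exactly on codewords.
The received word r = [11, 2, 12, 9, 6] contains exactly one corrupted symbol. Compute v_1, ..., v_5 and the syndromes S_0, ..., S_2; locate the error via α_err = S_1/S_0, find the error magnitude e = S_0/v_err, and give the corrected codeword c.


S = (7, 3, 5), error at position 5, error magnitude e = 12, c = [11, 2, 12, 9, 7].

Step 1: column multipliers v_i = (∏_{j≠i}(α_i − α_j))^{−1} mod 13.
  i = 1 (α = 5): (5−4)(5−8)(5−12)(5−6) = 1·(−3)·(−7)·(−1) = −21 ≡ 5, so v_1 = 5^{−1} = 8 (mod 13).
  i = 2 (α = 4): (4−5)(4−8)(4−12)(4−6) = (−1)·(−4)·(−8)·(−2) = 64 ≡ 12, so v_2 = 12^{−1} = 12 (mod 13).
  i = 3 (α = 8): (8−5)(8−4)(8−12)(8−6) = 3·4·(−4)·2 = −96 ≡ 8, so v_3 = 8^{−1} = 5 (mod 13).
  i = 4 (α = 12): (12−5)(12−4)(12−8)(12−6) = 7·8·4·6 = 1344 ≡ 5, so v_4 = 5^{−1} = 8 (mod 13).
  i = 5 (α = 6): (6−5)(6−4)(6−8)(6−12) = 1·2·(−2)·(−6) = 24 ≡ 11, so v_5 = 11^{−1} = 6 (mod 13).
  v = [8, 12, 5, 8, 6].
Step 2: syndromes of r = [11, 2, 12, 9, 6] (all sums mod 13).
  S_0 = Σ v_i r_i = 8·11 + 12·2 + 5·12 + 8·9 + 6·6 = 280 ≡ 7.
  S_1 = Σ v_i α_i r_i = 8·5·11 + 12·4·2 + 5·8·12 + 8·12·9 + 6·6·6 = 2096 ≡ 3.
  α_i^2 mod 13 = [12, 3, 12, 1, 10].
  S_2 = Σ v_i α_i^2 r_i = 8·12·11 + 12·3·2 + 5·12·12 + 8·1·9 + 6·10·6 = 2280 ≡ 5.
  S = (7, 3, 5) ≠ 0, so r is not a codeword (an error is present).
Step 3: locate the error. For a single error e at position i, S_ℓ = v_i·e·α_i^ℓ, so α_err = S_1/S_0.
  S_0^{−1} = 7^{−1} = 2 (mod 13), so α_err = 3·2 = 6 ≡ 6 = α_5. Error position i = 5.
  Consistency check: S_2/S_1 = 5·9 = 45 ≡ 6 = α_err ✓ (single-error assumption holds).
Step 4: error magnitude e = S_0/v_5 = S_0·∏_{j≠5}(α_5 − α_j) = 7·11 = 77 ≡ 12 (mod 13).
Step 5: correct position 5: c_5 = r_5 − e = 6 − 12 ≡ 7 (mod 13). Hence c = [11, 2, 12, 9, 7].
  Check: interpolating c through the α_i gives m(x) = 5 + 9·x (degree < 2) with m(α_i) = c_i for every i, so c is indeed a codeword.


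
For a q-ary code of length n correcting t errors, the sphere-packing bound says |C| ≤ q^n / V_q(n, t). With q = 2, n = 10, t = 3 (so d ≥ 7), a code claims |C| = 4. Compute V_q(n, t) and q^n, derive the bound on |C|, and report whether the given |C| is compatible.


V_q(n, t) = 176, q^n = 1024, Hamming bound = 5, |C| = 4 ≤ bound (satisfied).

Step 1: Compute V_q(n, t) = Σ_{j=0}^3 C(n, j) (q−1)^j.
  j = 0: C(10,0)·(1)^0 = 1·1 = 1.
  j = 1: C(10,1)·(1)^1 = 10·1 = 10.
  j = 2: C(10,2)·(1)^2 = 45·1 = 45.
  j = 3: C(10,3)·(1)^3 = 120·1 = 120.
  V_q(n, t) = 1 + 10 + 45 + 120 = 176.
Step 2: q^n = 2^10 = 1024.
Step 3: Hamming bound ⌊q^n / V_q(n,t)⌋ = ⌊1024/176⌋ = 5.
Step 4: Compare |C| = 4 to 5: satisfied.
The claimed |C| lies below the Hamming bound.


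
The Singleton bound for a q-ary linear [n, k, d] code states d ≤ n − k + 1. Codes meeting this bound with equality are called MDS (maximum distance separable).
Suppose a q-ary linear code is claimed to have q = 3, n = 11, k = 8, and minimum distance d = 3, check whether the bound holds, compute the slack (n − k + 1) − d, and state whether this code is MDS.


Singleton RHS = n − k + 1 = 4, slack = 1, bound satisfied, not MDS.

Singleton bound: d ≤ n − k + 1.
Here n = 11, k = 8, so n − k + 1 = 4.
Given d = 3, check d ≤ 4: YES.
Slack = (n − k + 1) − d = 1.
The code is NOT MDS (slack = 1 > 0).
Description: the claimed parameters are [11, 8, 3]_3; such a code would be non-MDS.


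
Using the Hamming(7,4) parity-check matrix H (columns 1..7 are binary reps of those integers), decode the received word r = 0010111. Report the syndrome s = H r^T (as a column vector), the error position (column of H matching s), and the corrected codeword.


s = (1, 1, 1)^T, error position = 7, corrected codeword c = 0010110

Compute s = H r^T mod 2 one row at a time:
  s_1 = 0 + 1 + 1 + 1 = 3 ≡ 1 (mod 2).
  s_2 = 0 + 1 + 1 + 1 = 3 ≡ 1 (mod 2).
  s_3 = 0 + 1 + 1 + 1 = 3 ≡ 1 (mod 2).
s = (1, 1, 1)^T — this equals column 7 of H (binary 111), so error is at position 7.
Correct: flip bit 7 of r = 0010111 to get c = 0010110.


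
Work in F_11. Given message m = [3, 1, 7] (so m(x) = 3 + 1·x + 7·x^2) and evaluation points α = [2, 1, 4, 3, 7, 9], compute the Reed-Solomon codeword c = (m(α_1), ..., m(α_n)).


c = [0, 0, 9, 3, 1, 7]

Message polynomial: m(x) = 3 + 1·x + 7·x^2 (mod 11).
For each evaluation point α_i, compute m(α_i) mod 11:
  α_1 = 2: Horner steps 7 → 4 → 0, so m(2) = 0.
  α_2 = 1: Horner steps 7 → 8 → 0, so m(1) = 0.
  α_3 = 4: Horner steps 7 → 7 → 9, so m(4) = 9.
  α_4 = 3: Horner steps 7 → 0 → 3, so m(3) = 3.
  α_5 = 7: Horner steps 7 → 6 → 1, so m(7) = 1.
  α_6 = 9: Horner steps 7 → 9 → 7, so m(9) = 7.
Codeword c = [0, 0, 9, 3, 1, 7] ∈ F_11^6.


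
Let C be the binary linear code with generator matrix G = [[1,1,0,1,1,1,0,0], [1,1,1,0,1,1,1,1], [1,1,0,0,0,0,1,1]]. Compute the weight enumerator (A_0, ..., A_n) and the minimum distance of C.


Weight distribution: A_0 = 1, A_3 = 1, A_4 = 3, A_5 = 2, A_7 = 1. Minimum distance d = 3.

Enumerate all 2^3 = 8 messages m ∈ F_2^3.
For each, compute codeword c = mG in F_2^8, then tally its weight.
  m = 000 → c = 00000000, weight = 0.
  m = 100 → c = 11011100, weight = 5.
  m = 010 → c = 11101111, weight = 7.
  m = 110 → c = 00110011, weight = 4.
  m = 001 → c = 11000011, weight = 4.
  m = 101 → c = 00011111, weight = 5.
  m = 011 → c = 00101100, weight = 3.
  m = 111 → c = 11110000, weight = 4.
Tally weights:
  weight 0: 1 codewords.
  weight 3: 1 codewords.
  weight 4: 3 codewords.
  weight 5: 2 codewords.
  weight 7: 1 codewords.
Minimum distance d = smallest w > 0 with A_w > 0 = 3.
Sanity: Σ A_w = 8 = 2^3 = 8 ✓.


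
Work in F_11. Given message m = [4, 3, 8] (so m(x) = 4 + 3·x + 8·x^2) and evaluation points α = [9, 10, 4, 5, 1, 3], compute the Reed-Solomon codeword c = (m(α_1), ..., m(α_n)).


c = [8, 9, 1, 10, 4, 8]

Message polynomial: m(x) = 4 + 3·x + 8·x^2 (mod 11).
For each evaluation point α_i, compute m(α_i) mod 11:
  α_1 = 9: Horner steps 8 → 9 → 8, so m(9) = 8.
  α_2 = 10: Horner steps 8 → 6 → 9, so m(10) = 9.
  α_3 = 4: Horner steps 8 → 2 → 1, so m(4) = 1.
  α_4 = 5: Horner steps 8 → 10 → 10, so m(5) = 10.
  α_5 = 1: Horner steps 8 → 0 → 4, so m(1) = 4.
  α_6 = 3: Horner steps 8 → 5 → 8, so m(3) = 8.
Codeword c = [8, 9, 1, 10, 4, 8] ∈ F_11^6.


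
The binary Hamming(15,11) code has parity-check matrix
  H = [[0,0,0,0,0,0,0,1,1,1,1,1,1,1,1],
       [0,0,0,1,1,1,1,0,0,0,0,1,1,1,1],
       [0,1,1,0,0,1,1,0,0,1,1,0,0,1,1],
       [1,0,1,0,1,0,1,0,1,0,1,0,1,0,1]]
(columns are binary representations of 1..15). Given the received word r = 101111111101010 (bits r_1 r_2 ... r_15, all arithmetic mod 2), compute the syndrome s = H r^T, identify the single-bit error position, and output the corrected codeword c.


s = (1, 0, 1, 1)^T, error position = 11, corrected codeword c = 101111111111010

Compute s = H r^T mod 2 one row at a time:
  s_1 = 1 + 1 + 1 + 0 + 1 + 0 + 1 + 0 = 5 ≡ 1 (mod 2).
  s_2 = 1 + 1 + 1 + 1 + 1 + 0 + 1 + 0 = 6 ≡ 0 (mod 2).
  s_3 = 0 + 1 + 1 + 1 + 1 + 0 + 1 + 0 = 5 ≡ 1 (mod 2).
  s_4 = 1 + 1 + 1 + 1 + 1 + 0 + 0 + 0 = 5 ≡ 1 (mod 2).
s = (1, 0, 1, 1)^T — this equals column 11 of H (binary 1011), so error is at position 11.
Correct: flip bit 11 of r = 101111111101010 to get c = 101111111111010.


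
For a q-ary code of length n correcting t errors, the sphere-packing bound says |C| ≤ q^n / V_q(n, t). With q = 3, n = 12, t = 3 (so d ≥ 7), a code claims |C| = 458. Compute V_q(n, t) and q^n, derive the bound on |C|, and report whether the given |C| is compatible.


V_q(n, t) = 2049, q^n = 531441, Hamming bound = 259, |C| = 458 > bound (violated).

Step 1: Compute V_q(n, t) = Σ_{j=0}^3 C(n, j) (q−1)^j.
  j = 0: C(12,0)·(2)^0 = 1·1 = 1.
  j = 1: C(12,1)·(2)^1 = 12·2 = 24.
  j = 2: C(12,2)·(2)^2 = 66·4 = 264.
  j = 3: C(12,3)·(2)^3 = 220·8 = 1760.
  V_q(n, t) = 1 + 24 + 264 + 1760 = 2049.
Step 2: q^n = 3^12 = 531441.
Step 3: Hamming bound ⌊q^n / V_q(n,t)⌋ = ⌊531441/2049⌋ = 259.
Step 4: Compare |C| = 458 to 259: violated.
The claimed |C| lies above the Hamming bound, so no 3-ary code of length 12 with d ≥ 7 can have 458 codewords.


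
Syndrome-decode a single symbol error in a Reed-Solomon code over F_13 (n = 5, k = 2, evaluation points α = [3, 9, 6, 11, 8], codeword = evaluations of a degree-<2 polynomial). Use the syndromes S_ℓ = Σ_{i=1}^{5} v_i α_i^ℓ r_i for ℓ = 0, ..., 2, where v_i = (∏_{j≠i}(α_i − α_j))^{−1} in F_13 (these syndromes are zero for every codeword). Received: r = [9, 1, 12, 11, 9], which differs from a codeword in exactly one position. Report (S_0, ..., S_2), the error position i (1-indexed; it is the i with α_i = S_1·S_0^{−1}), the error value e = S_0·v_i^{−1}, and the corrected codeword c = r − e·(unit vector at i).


S = (5, 2, 6), error at position 1, error magnitude e = 12, c = [10, 1, 12, 11, 9].

Step 1: column multipliers v_i = (∏_{j≠i}(α_i − α_j))^{−1} mod 13.
  i = 1 (α = 3): (3−9)(3−6)(3−11)(3−8) = (−6)·(−3)·(−8)·(−5) = 720 ≡ 5, so v_1 = 5^{−1} = 8 (mod 13).
  i = 2 (α = 9): (9−3)(9−6)(9−11)(9−8) = 6·3·(−2)·1 = −36 ≡ 3, so v_2 = 3^{−1} = 9 (mod 13).
  i = 3 (α = 6): (6−3)(6−9)(6−11)(6−8) = 3·(−3)·(−5)·(−2) = −90 ≡ 1, so v_3 = 1^{−1} = 1 (mod 13).
  i = 4 (α = 11): (11−3)(11−9)(11−6)(11−8) = 8·2·5·3 = 240 ≡ 6, so v_4 = 6^{−1} = 11 (mod 13).
  i = 5 (α = 8): (8−3)(8−9)(8−6)(8−11) = 5·(−1)·2·(−3) = 30 ≡ 4, so v_5 = 4^{−1} = 10 (mod 13).
  v = [8, 9, 1, 11, 10].
Step 2: syndromes of r = [9, 1, 12, 11, 9] (all sums mod 13).
  S_0 = Σ v_i r_i = 8·9 + 9·1 + 1·12 + 11·11 + 10·9 = 304 ≡ 5.
  S_1 = Σ v_i α_i r_i = 8·3·9 + 9·9·1 + 1·6·12 + 11·11·11 + 10·8·9 = 2420 ≡ 2.
  α_i^2 mod 13 = [9, 3, 10, 4, 12].
  S_2 = Σ v_i α_i^2 r_i = 8·9·9 + 9·3·1 + 1·10·12 + 11·4·11 + 10·12·9 = 2359 ≡ 6.
  S = (5, 2, 6) ≠ 0, so r is not a codeword (an error is present).
Step 3: locate the error. For a single error e at position i, S_ℓ = v_i·e·α_i^ℓ, so α_err = S_1/S_0.
  S_0^{−1} = 5^{−1} = 8 (mod 13), so α_err = 2·8 = 16 ≡ 3 = α_1. Error position i = 1.
  Consistency check: S_2/S_1 = 6·7 = 42 ≡ 3 = α_err ✓ (single-error assumption holds).
Step 4: error magnitude e = S_0/v_1 = S_0·∏_{j≠1}(α_1 − α_j) = 5·5 = 25 ≡ 12 (mod 13).
Step 5: correct position 1: c_1 = r_1 − e = 9 − 12 ≡ 10 (mod 13). Hence c = [10, 1, 12, 11, 9].
  Check: interpolating c through the α_i gives m(x) = 8 + 5·x (degree < 2) with m(α_i) = c_i for every i, so c is indeed a codeword.


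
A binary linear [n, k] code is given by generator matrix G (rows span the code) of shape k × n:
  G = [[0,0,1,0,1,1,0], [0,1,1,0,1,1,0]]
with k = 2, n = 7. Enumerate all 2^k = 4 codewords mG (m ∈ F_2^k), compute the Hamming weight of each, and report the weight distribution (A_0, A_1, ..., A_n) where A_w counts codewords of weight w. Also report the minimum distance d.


Weight distribution: A_0 = 1, A_1 = 1, A_3 = 1, A_4 = 1. Minimum distance d = 1.

Enumerate all 2^2 = 4 messages m ∈ F_2^2.
For each, compute codeword c = mG in F_2^7, then tally its weight.
  m = 00 → c = 0000000, weight = 0.
  m = 10 → c = 0010110, weight = 3.
  m = 01 → c = 0110110, weight = 4.
  m = 11 → c = 0100000, weight = 1.
Tally weights:
  weight 0: 1 codewords.
  weight 1: 1 codewords.
  weight 3: 1 codewords.
  weight 4: 1 codewords.
Minimum distance d = smallest w > 0 with A_w > 0 = 1.
Sanity: Σ A_w = 4 = 2^2 = 4 ✓.


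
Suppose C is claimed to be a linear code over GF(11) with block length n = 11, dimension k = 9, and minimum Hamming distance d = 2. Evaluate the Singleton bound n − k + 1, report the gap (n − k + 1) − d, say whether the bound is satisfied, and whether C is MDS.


Singleton RHS = n − k + 1 = 3, slack = 1, bound satisfied, not MDS.

Singleton bound: d ≤ n − k + 1.
Here n = 11, k = 9, so n − k + 1 = 3.
Given d = 2, check d ≤ 3: YES.
Slack = (n − k + 1) − d = 1.
The code is NOT MDS (slack = 1 > 0).
Description: the claimed parameters are [11, 9, 2]_11; such a code would be non-MDS.


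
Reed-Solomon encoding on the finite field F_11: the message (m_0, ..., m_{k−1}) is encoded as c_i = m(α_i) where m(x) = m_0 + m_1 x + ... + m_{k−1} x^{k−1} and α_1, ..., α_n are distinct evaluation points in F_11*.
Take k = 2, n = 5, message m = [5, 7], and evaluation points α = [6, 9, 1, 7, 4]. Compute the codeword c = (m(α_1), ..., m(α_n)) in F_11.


c = [3, 2, 1, 10, 0]

Message polynomial: m(x) = 5 + 7·x (mod 11).
For each evaluation point α_i, compute m(α_i) mod 11:
  α_1 = 6: Horner steps 7 → 3, so m(6) = 3.
  α_2 = 9: Horner steps 7 → 2, so m(9) = 2.
  α_3 = 1: Horner steps 7 → 1, so m(1) = 1.
  α_4 = 7: Horner steps 7 → 10, so m(7) = 10.
  α_5 = 4: Horner steps 7 → 0, so m(4) = 0.
Codeword c = [3, 2, 1, 10, 0] ∈ F_11^5.


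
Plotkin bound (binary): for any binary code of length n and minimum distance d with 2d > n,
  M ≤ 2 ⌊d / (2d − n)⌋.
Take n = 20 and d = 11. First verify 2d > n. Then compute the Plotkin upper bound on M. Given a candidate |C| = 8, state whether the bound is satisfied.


Plotkin bound M ≤ 10; given |C| = 8 ≤ bound (satisfied).

Check applicability: 2d = 22, n = 20.
2d − n = 2 > 0, so Plotkin applies.
Compute d/(2d−n) = 11/2 ≈ 5.5000.
⌊d/(2d−n)⌋ = 5.
Plotkin bound: M ≤ 2·5 = 10.
Given |C| = 8, check: satisfied.
This |C| is below the Plotkin bound.


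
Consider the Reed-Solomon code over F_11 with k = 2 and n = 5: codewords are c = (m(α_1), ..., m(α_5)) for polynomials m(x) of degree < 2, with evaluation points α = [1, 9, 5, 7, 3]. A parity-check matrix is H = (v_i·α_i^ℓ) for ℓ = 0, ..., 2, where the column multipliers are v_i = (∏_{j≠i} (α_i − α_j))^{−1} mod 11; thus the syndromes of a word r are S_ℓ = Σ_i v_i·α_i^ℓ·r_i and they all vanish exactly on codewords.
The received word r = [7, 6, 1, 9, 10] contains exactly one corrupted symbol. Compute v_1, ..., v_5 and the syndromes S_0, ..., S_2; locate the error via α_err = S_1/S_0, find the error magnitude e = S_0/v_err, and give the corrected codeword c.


S = (2, 6, 7), error at position 5, error magnitude e = 6, c = [7, 6, 1, 9, 4].

Step 1: column multipliers v_i = (∏_{j≠i}(α_i − α_j))^{−1} mod 11.
  i = 1 (α = 1): (1−9)(1−5)(1−7)(1−3) = (−8)·(−4)·(−6)·(−2) = 384 ≡ 10, so v_1 = 10^{−1} = 10 (mod 11).
  i = 2 (α = 9): (9−1)(9−5)(9−7)(9−3) = 8·4·2·6 = 384 ≡ 10, so v_2 = 10^{−1} = 10 (mod 11).
  i = 3 (α = 5): (5−1)(5−9)(5−7)(5−3) = 4·(−4)·(−2)·2 = 64 ≡ 9, so v_3 = 9^{−1} = 5 (mod 11).
  i = 4 (α = 7): (7−1)(7−9)(7−5)(7−3) = 6·(−2)·2·4 = −96 ≡ 3, so v_4 = 3^{−1} = 4 (mod 11).
  i = 5 (α = 3): (3−1)(3−9)(3−5)(3−7) = 2·(−6)·(−2)·(−4) = −96 ≡ 3, so v_5 = 3^{−1} = 4 (mod 11).
  v = [10, 10, 5, 4, 4].
Step 2: syndromes of r = [7, 6, 1, 9, 10] (all sums mod 11).
  S_0 = Σ v_i r_i = 10·7 + 10·6 + 5·1 + 4·9 + 4·10 = 211 ≡ 2.
  S_1 = Σ v_i α_i r_i = 10·1·7 + 10·9·6 + 5·5·1 + 4·7·9 + 4·3·10 = 1007 ≡ 6.
  α_i^2 mod 11 = [1, 4, 3, 5, 9].
  S_2 = Σ v_i α_i^2 r_i = 10·1·7 + 10·4·6 + 5·3·1 + 4·5·9 + 4·9·10 = 865 ≡ 7.
  S = (2, 6, 7) ≠ 0, so r is not a codeword (an error is present).
Step 3: locate the error. For a single error e at position i, S_ℓ = v_i·e·α_i^ℓ, so α_err = S_1/S_0.
  S_0^{−1} = 2^{−1} = 6 (mod 11), so α_err = 6·6 = 36 ≡ 3 = α_5. Error position i = 5.
  Consistency check: S_2/S_1 = 7·2 = 14 ≡ 3 = α_err ✓ (single-error assumption holds).
Step 4: error magnitude e = S_0/v_5 = S_0·∏_{j≠5}(α_5 − α_j) = 2·3 = 6 ≡ 6 (mod 11).
Step 5: correct position 5: c_5 = r_5 − e = 10 − 6 ≡ 4 (mod 11). Hence c = [7, 6, 1, 9, 4].
  Check: interpolating c through the α_i gives m(x) = 3 + 4·x (degree < 2) with m(α_i) = c_i for every i, so c is indeed a codeword.
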